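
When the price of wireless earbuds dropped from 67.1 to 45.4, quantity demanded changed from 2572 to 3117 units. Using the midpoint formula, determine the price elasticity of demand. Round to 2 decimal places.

%ΔQ = (3117 − 2572)/[(2572 + 3117)/2] = 545/2844.5 ≈ 0.1916.
%Δp = (45.4 − 67.1)/[(67.1 + 45.4)/2] = -21.7/56.25 ≈ -0.3858.
Arc elasticity E = %ΔQ/%Δp ≈ 0.1916/-0.3858 ≈ -0.50.
|E| < 1: demand is inelastic over this range.

-0.50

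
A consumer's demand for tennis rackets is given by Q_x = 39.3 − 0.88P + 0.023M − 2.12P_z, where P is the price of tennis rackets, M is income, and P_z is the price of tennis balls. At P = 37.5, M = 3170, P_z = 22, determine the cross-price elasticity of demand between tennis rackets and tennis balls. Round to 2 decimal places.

Evaluating quantity at (P, M, P_z) gives Q_x = 39.3 − 0.88(37.5) + 0.023(3170) − 2.12(22) = 39.3 − 33 + 72.91 − 46.64 = 32.57.
∂Q_x/∂P_z = −2.12, so E_xy = -2.12·(22/32.57) ≈ -1.43.
E_xy < 0: the goods are complements.

-1.43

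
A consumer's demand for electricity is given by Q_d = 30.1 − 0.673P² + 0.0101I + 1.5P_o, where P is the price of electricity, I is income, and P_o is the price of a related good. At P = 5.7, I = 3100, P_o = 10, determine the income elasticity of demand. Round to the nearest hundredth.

0.57

First evaluate Q_d: 30.1 − 0.673(5.7)² + 0.0101(3100) + 1.5(10) = 30.1 − 21.8658 + 31.31 + 15 = 54.5442.
∂Q_d/∂I = +0.0101, so E_I = 0.0101·(3100/54.5442) ≈ 0.57.
E_I ∈ (0,1): normal good (necessity).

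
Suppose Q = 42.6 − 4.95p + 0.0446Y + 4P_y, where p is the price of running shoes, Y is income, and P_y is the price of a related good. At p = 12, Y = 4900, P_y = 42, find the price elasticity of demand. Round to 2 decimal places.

At the given point, Q = 42.6 − 4.95(12) + 0.0446(4900) + 4(42) = 42.6 − 59.4 + 218.54 + 168 = 369.74.
∂Q/∂p = −4.95, so E_p = (−4.95)·(12/369.74) ≈ -0.16.
|E_p| < 1: demand is inelastic.

-0.16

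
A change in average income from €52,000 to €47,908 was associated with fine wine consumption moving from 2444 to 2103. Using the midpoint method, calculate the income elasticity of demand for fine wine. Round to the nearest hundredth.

%ΔQ = (2103 − 2444)/[(2444+2103)/2] = -341/2273.5 ≈ -0.1500.
%ΔY = (47,908 − 52,000)/[(52,000+47,908)/2] = -4092/49954 ≈ -0.0819.
E_I = %ΔQ/%ΔY ≈ 1.83.
E_I > 1: normal good (luxury).

1.83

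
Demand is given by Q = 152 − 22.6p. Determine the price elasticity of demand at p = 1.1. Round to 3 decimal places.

-0.196

At p = 1.1, Q = 127.14.
dQ/dp = −22.6.
Point elasticity E = (dQ/dp)·(p/Q) = -22.6 × 1.1/127.14 ≈ -0.196.
|E| < 1, so demand is inelastic at this price.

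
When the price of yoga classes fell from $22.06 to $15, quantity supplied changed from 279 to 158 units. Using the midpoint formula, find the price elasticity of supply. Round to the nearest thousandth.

%Δq = (158 − 279)/[(279 + 158)/2] = -121/218.5 ≈ -0.5538.
%Δp = (15 − 22.06)/[(22.06 + 15)/2] = -7.06/18.53 ≈ -0.3810.
Arc elasticity E = %Δq/%Δp ≈ -0.5538/-0.3810 ≈ 1.453.
|E| > 1: supply is elastic over this range.

1.453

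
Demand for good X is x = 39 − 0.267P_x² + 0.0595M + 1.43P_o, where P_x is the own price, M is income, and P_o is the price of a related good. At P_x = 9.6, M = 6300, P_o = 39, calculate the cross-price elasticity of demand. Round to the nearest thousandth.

At the given point, x = 39 − 0.267(9.6)² + 0.0595(6300) + 1.43(39) = 39 − 24.6067 + 374.85 + 55.77 = 445.0133.
∂x/∂P_o = +1.43, so E_xy = 1.43·(39/445.0133) ≈ 0.125.
E_xy > 0: the goods are substitutes.

0.125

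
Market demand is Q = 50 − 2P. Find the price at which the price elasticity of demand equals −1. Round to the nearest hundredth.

12.50

For linear demand Q = a − bP, E = −bP/(a − bP). |E| = 1 ⇒ bP = a − bP ⇒ P = a/(2b).
P = 50/(2·2) = 12.50.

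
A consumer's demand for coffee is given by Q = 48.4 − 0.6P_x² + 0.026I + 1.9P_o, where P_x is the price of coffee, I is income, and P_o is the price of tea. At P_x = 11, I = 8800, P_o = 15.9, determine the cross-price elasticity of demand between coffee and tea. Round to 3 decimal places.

Evaluating quantity at (P_x, I, P_o) gives Q = 48.4 − 0.6(11)² + 0.026(8800) + 1.9(15.9) = 48.4 − 72.6 + 228.8 + 30.21 = 234.81.
∂Q/∂P_o = +1.9, so E_xy = 1.9·(15.9/234.81) ≈ 0.129.
E_xy > 0: the goods are substitutes.

0.129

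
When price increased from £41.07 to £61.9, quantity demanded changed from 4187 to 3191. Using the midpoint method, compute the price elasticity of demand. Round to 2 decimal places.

%Δq = (3191 − 4187)/[(4187 + 3191)/2] = -996/3689 ≈ -0.2700.
%Δp = (61.9 − 41.07)/[(41.07 + 61.9)/2] = 20.83/51.485 ≈ 0.4046.
Arc elasticity E = %Δq/%Δp ≈ -0.2700/0.4046 ≈ -0.67.
|E| < 1: demand is inelastic over this range.

-0.67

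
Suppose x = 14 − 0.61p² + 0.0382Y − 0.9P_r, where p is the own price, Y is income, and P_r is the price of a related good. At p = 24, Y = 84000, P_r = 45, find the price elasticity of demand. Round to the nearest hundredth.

-0.25

Substituting, x = 14 − 0.61(24)² + 0.0382(84000) − 0.9(45) = 14 − 351.36 + 3208.8 − 40.5 = 2830.94.
∂x/∂p = −2·0.61·p = -29.28, so E_p = -29.28·(24/2830.94) ≈ -0.25.
|E_p| < 1: demand is inelastic.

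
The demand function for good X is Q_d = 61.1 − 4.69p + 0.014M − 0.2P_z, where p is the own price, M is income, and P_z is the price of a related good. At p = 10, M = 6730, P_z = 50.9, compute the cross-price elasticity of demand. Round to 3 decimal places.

-0.104

At the given point, Q_d = 61.1 − 4.69(10) + 0.014(6730) − 0.2(50.9) = 61.1 − 46.9 + 94.22 − 10.18 = 98.24.
∂Q_d/∂P_z = −0.2, so E_xy = -0.2·(50.9/98.24) ≈ -0.104.
E_xy < 0: the goods are complements.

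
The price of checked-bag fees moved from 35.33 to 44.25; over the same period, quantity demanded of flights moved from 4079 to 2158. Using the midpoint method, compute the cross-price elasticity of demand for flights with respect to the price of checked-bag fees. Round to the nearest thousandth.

%ΔQ_x = (2158 − 4079)/[(4079+2158)/2] = -1921/3118.5 ≈ -0.6160.
%ΔP_y = (44.25 − 35.33)/[(35.33+44.25)/2] ≈ 0.2242.
E_xy = -0.6160/0.2242 ≈ -2.748.
E_xy < 0, so flights and checked-bag fees are complements.

-2.748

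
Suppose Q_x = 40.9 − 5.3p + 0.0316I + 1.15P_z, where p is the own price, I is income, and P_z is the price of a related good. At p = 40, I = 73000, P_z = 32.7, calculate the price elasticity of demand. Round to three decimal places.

-0.098

At the given point, Q_x = 40.9 − 5.3(40) + 0.0316(73000) + 1.15(32.7) = 40.9 − 212 + 2306.8 + 37.605 = 2173.305.
∂Q_x/∂p = −5.3, so E_p = (−5.3)·(40/2173.305) ≈ -0.098.
|E_p| < 1: demand is inelastic.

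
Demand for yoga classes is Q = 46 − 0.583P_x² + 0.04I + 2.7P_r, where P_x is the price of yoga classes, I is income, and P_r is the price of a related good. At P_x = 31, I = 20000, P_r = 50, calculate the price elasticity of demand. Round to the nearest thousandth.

Evaluating quantity at (P_x, I, P_r) gives Q = 46 − 0.583(31)² + 0.04(20000) + 2.7(50) = 46 − 560.263 + 800 + 135 = 420.737.
∂Q/∂P_x = −2·0.583·P_x = -36.146, so E_p = -36.146·(31/420.737) ≈ -2.663.
|E_p| > 1: demand is elastic.

-2.663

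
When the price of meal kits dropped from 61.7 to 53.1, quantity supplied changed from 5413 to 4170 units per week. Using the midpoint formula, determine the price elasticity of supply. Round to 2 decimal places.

1.73

%ΔQ = (4170 − 5413)/[(5413 + 4170)/2] = -1243/4791.5 ≈ -0.2594.
%ΔP = (53.1 − 61.7)/[(61.7 + 53.1)/2] = -8.6/57.4 ≈ -0.1498.
Arc elasticity E = %ΔQ/%ΔP ≈ -0.2594/-0.1498 ≈ 1.73.
|E| > 1: supply is elastic over this range.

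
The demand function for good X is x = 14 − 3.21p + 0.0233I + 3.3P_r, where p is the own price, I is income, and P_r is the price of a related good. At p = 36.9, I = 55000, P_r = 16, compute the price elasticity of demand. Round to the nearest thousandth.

-0.096

Evaluating quantity at (p, I, P_r) gives x = 14 − 3.21(36.9) + 0.0233(55000) + 3.3(16) = 14 − 118.449 + 1281.5 + 52.8 = 1229.851.
∂x/∂p = −3.21, so E_p = (−3.21)·(36.9/1229.851) ≈ -0.096.
|E_p| < 1: demand is inelastic.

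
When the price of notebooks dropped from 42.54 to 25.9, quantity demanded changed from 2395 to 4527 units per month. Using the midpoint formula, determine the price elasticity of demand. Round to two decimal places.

%Δq = (4527 − 2395)/[(2395 + 4527)/2] = 2132/3461 ≈ 0.6160.
%Δp = (25.9 − 42.54)/[(42.54 + 25.9)/2] = -16.64/34.22 ≈ -0.4863.
Arc elasticity E = %Δq/%Δp ≈ 0.6160/-0.4863 ≈ -1.27.
|E| > 1: demand is elastic over this range.

-1.27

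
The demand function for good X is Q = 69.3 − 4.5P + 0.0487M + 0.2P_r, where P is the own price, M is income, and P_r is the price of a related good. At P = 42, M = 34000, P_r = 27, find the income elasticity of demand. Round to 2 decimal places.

At the given point, Q = 69.3 − 4.5(42) + 0.0487(34000) + 0.2(27) = 69.3 − 189 + 1655.8 + 5.4 = 1541.5.
∂Q/∂M = +0.0487, so E_I = 0.0487·(34000/1541.5) ≈ 1.07.
E_I > 1: normal good (luxury).

1.07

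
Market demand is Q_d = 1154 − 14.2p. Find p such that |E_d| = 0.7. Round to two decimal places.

33.46

Set −bp/(a − bp) = −0.7 ⇒ bp = 0.7(a − bp) ⇒ bp(1+0.7) = 0.7·a.
p = 0.7·1154/(14.2·1.7) ≈ 33.46.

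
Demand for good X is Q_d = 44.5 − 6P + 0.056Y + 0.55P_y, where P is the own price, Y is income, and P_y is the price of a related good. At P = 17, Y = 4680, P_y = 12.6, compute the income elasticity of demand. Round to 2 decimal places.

1.24

At the given point, Q_d = 44.5 − 6(17) + 0.056(4680) + 0.55(12.6) = 44.5 − 102 + 262.08 + 6.93 = 211.51.
∂Q_d/∂Y = +0.056, so E_I = 0.056·(4680/211.51) ≈ 1.24.
E_I > 1: normal good (luxury).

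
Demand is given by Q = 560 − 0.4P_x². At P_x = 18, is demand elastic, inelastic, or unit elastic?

At P_x = 18, Q = 430.4.
dQ/dP_x = −2·0.4·P_x = −14.4.
Point elasticity E = (dQ/dP_x)·(P_x/Q) = -14.4 × 18/430.4 ≈ -0.602.
|E| ≈ 0.602 < 1, so demand is inelastic.

inelastic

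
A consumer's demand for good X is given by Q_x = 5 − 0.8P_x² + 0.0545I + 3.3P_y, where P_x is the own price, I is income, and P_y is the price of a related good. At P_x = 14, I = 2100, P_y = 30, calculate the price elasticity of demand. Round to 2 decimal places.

Substituting, Q_x = 5 − 0.8(14)² + 0.0545(2100) + 3.3(30) = 5 − 156.8 + 114.45 + 99 = 61.65.
∂Q_x/∂P_x = −2·0.8·P_x = -22.4, so E_p = -22.4·(14/61.65) ≈ -5.09.
|E_p| > 1: demand is elastic.

-5.09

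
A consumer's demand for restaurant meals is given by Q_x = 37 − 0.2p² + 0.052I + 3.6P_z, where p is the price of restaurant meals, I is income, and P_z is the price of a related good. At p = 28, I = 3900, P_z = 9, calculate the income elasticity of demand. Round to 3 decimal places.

At the given point, Q_x = 37 − 0.2(28)² + 0.052(3900) + 3.6(9) = 37 − 156.8 + 202.8 + 32.4 = 115.4.
∂Q_x/∂I = +0.052, so E_I = 0.052·(3900/115.4) ≈ 1.757.
E_I > 1: normal good (luxury).

1.757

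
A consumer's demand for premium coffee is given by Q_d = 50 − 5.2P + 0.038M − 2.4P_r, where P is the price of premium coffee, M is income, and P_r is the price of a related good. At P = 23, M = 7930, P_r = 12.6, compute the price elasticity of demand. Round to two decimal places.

-0.59

Evaluating quantity at (P, M, P_r) gives Q_d = 50 − 5.2(23) + 0.038(7930) − 2.4(12.6) = 50 − 119.6 + 301.34 − 30.24 = 201.5.
∂Q_d/∂P = −5.2, so E_p = (−5.2)·(23/201.5) ≈ -0.59.
|E_p| < 1: demand is inelastic.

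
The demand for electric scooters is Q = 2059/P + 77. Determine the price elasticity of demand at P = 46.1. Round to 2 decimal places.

At P = 46.1, Q = 121.6638.
dQ/dP = −2059/P² = −0.9688.
Point elasticity E = (dQ/dP)·(P/Q) = -0.9688 × 46.1/121.6638 ≈ -0.37.
|E| < 1, so demand is inelastic at this price.

-0.37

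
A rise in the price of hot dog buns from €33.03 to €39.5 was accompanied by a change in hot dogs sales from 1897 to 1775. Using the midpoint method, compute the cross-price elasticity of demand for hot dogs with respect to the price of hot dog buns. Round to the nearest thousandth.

-0.372

%ΔQ_x = (1775 − 1897)/[(1897+1775)/2] = -122/1836 ≈ -0.0664.
%ΔP_y = (39.5 − 33.03)/[(33.03+39.5)/2] ≈ 0.1784.
E_xy = -0.0664/0.1784 ≈ -0.372.
E_xy < 0, so hot dogs and hot dog buns are complements.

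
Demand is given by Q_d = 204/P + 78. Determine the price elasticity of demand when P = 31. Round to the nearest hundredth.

-0.08

At P = 31, Q_d = 84.5806.
dQ_d/dP = −204/P² = −0.2123.
Point elasticity E = (dQ_d/dP)·(P/Q_d) = -0.2123 × 31/84.5806 ≈ -0.08.
|E| < 1, so demand is inelastic at this price.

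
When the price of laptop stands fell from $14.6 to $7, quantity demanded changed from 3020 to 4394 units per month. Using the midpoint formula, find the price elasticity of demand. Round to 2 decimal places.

-0.53

%Δq = (4394 − 3020)/[(3020 + 4394)/2] = 1374/3707 ≈ 0.3707.
%Δp = (7 − 14.6)/[(14.6 + 7)/2] = -7.6/10.8 ≈ -0.7037.
Arc elasticity E = %Δq/%Δp ≈ 0.3707/-0.7037 ≈ -0.53.
|E| < 1: demand is inelastic over this range.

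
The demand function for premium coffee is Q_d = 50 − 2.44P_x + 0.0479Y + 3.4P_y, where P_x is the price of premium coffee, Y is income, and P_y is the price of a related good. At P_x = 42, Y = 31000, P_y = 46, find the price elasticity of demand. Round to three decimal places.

Substituting, Q_d = 50 − 2.44(42) + 0.0479(31000) + 3.4(46) = 50 − 102.48 + 1484.9 + 156.4 = 1588.82.
∂Q_d/∂P_x = −2.44, so E_p = (−2.44)·(42/1588.82) ≈ -0.065.
|E_p| < 1: demand is inelastic.

-0.065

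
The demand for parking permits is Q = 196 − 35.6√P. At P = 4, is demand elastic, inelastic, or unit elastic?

At P = 4, Q = 124.8.
dQ/dP = −35.6/(2√P) = −35.6/(2·2).
Point elasticity E = (dQ/dP)·(P/Q) = -8.9 × 4/124.8 ≈ -0.285.
|E| ≈ 0.285 < 1, so demand is inelastic.

inelastic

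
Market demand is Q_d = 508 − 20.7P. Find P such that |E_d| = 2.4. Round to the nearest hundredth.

17.32

Set −bP/(a − bP) = −2.4 ⇒ bP = 2.4(a − bP) ⇒ bP(1+2.4) = 2.4·a.
P = 2.4·508/(20.7·3.4) ≈ 17.32.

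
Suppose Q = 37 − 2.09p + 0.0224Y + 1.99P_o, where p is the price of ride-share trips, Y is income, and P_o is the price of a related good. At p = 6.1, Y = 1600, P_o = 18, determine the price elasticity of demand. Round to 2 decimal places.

Q = 37 − 2.09(6.1) + 0.0224(1600) + 1.99(18) = 37 − 12.749 + 35.84 + 35.82 = 95.911.
∂Q/∂p = −2.09, so E_p = (−2.09)·(6.1/95.911) ≈ -0.13.
|E_p| < 1: demand is inelastic.

-0.13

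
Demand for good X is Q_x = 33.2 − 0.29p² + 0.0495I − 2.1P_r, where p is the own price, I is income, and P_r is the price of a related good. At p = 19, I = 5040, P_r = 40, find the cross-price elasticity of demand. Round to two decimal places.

-0.89

First evaluate Q_x: 33.2 − 0.29(19)² + 0.0495(5040) − 2.1(40) = 33.2 − 104.69 + 249.48 − 84 = 93.99.
∂Q_x/∂P_r = −2.1, so E_xy = -2.1·(40/93.99) ≈ -0.89.
E_xy < 0: the goods are complements.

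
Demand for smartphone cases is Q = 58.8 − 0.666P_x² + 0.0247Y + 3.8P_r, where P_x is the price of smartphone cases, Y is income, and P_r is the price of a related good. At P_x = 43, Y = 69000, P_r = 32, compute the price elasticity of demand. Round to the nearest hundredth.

First evaluate Q: 58.8 − 0.666(43)² + 0.0247(69000) + 3.8(32) = 58.8 − 1231.434 + 1704.3 + 121.6 = 653.266.
∂Q/∂P_x = −2·0.666·P_x = -57.276, so E_p = -57.276·(43/653.266) ≈ -3.77.
|E_p| > 1: demand is elastic.

-3.77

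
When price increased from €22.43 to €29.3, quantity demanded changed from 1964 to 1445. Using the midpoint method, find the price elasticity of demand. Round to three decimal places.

%Δq = (1445 − 1964)/[(1964 + 1445)/2] = -519/1704.5 ≈ -0.3045.
%ΔP = (29.3 − 22.43)/[(22.43 + 29.3)/2] = 6.87/25.865 ≈ 0.2656.
Arc elasticity E = %Δq/%ΔP ≈ -0.3045/0.2656 ≈ -1.146.
|E| > 1: demand is elastic over this range.

-1.146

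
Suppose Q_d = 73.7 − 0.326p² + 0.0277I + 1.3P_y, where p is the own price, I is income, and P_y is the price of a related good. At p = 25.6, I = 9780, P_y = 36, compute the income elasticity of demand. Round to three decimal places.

Substituting, Q_d = 73.7 − 0.326(25.6)² + 0.0277(9780) + 1.3(36) = 73.7 − 213.6474 + 270.906 + 46.8 = 177.7586.
∂Q_d/∂I = +0.0277, so E_I = 0.0277·(9780/177.7586) ≈ 1.524.
E_I > 1: normal good (luxury).

1.524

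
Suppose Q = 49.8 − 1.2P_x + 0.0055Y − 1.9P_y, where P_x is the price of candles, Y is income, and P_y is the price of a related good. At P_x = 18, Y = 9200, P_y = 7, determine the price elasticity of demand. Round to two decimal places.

Q = 49.8 − 1.2(18) + 0.0055(9200) − 1.9(7) = 49.8 − 21.6 + 50.6 − 13.3 = 65.5.
∂Q/∂P_x = −1.2, so E_p = (−1.2)·(18/65.5) ≈ -0.33.
|E_p| < 1: demand is inelastic.

-0.33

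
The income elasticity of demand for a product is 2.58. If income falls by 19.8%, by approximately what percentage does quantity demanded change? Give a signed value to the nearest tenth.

%ΔQ ≈ E × %ΔI = (2.58) × (-19.8%) ≈ -51.1%.

-51.1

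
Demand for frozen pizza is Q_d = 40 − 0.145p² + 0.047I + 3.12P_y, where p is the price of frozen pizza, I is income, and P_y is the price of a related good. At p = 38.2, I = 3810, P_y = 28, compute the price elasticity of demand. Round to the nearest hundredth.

-4.46

First evaluate Q_d: 40 − 0.145(38.2)² + 0.047(3810) + 3.12(28) = 40 − 211.5898 + 179.07 + 87.36 = 94.8402.
∂Q_d/∂p = −2·0.145·p = -11.078, so E_p = -11.078·(38.2/94.8402) ≈ -4.46.
|E_p| > 1: demand is elastic.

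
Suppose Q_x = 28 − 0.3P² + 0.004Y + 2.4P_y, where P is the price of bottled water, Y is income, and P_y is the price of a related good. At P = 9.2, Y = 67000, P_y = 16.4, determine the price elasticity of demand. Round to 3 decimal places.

-0.164

Substituting, Q_x = 28 − 0.3(9.2)² + 0.004(67000) + 2.4(16.4) = 28 − 25.392 + 268 + 39.36 = 309.968.
∂Q_x/∂P = −2·0.3·P = -5.52, so E_p = -5.52·(9.2/309.968) ≈ -0.164.
|E_p| < 1: demand is inelastic.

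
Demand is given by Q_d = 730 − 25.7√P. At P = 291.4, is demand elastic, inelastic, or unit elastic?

inelastic

At P = 291.4, Q_d = 291.2896.
dQ_d/dP = −25.7/(2√P) = −25.7/(2·17.0704).
Point elasticity E = (dQ_d/dP)·(P/Q_d) = -0.7528 × 291.4/291.2896 ≈ -0.753.
|E| ≈ 0.753 < 1, so demand is inelastic.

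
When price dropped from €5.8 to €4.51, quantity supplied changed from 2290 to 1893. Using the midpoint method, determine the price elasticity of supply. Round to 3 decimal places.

0.759

%ΔQ = (1893 − 2290)/[(2290 + 1893)/2] = -397/2091.5 ≈ -0.1898.
%ΔP = (4.51 − 5.8)/[(5.8 + 4.51)/2] = -1.29/5.155 ≈ -0.2502.
Arc elasticity E = %ΔQ/%ΔP ≈ -0.1898/-0.2502 ≈ 0.759.
|E| < 1: supply is inelastic over this range.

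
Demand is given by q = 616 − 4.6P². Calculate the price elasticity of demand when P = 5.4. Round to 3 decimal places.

At P = 5.4, q = 481.864.
dq/dP = −2·4.6·P = −49.68.
Point elasticity E = (dq/dP)·(P/q) = -49.68 × 5.4/481.864 ≈ -0.557.
|E| < 1, so demand is inelastic at this price.

-0.557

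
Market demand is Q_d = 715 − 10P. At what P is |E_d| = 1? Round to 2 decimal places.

35.75

For linear demand Q_d = a − bP, E = −bP/(a − bP). |E| = 1 ⇒ bP = a − bP ⇒ P = a/(2b).
P = 715/(2·10) = 35.75.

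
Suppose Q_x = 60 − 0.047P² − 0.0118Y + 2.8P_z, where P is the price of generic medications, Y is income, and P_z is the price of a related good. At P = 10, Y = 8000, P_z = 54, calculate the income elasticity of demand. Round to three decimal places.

-0.842

First evaluate Q_x: 60 − 0.047(10)² − 0.0118(8000) + 2.8(54) = 60 − 4.7 − 94.4 + 151.2 = 112.1.
∂Q_x/∂Y = −0.0118, so E_I = -0.0118·(8000/112.1) ≈ -0.842.
E_I < 0: inferior good.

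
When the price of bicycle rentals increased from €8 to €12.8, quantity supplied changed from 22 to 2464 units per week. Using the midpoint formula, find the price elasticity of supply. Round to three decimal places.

%Δq = (2464 − 22)/[(22 + 2464)/2] = 2442/1243 ≈ 1.9646.
%ΔP = (12.8 − 8)/[(8 + 12.8)/2] = 4.8/10.4 ≈ 0.4615.
Arc elasticity E = %Δq/%ΔP ≈ 1.9646/0.4615 ≈ 4.257.
|E| > 1: supply is elastic over this range.

4.257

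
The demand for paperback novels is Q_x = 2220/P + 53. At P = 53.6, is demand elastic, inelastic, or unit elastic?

At P = 53.6, Q_x = 94.4179.
dQ_x/dP = −2220/P² = −0.7727.
Point elasticity E = (dQ_x/dP)·(P/Q_x) = -0.7727 × 53.6/94.4179 ≈ -0.439.
|E| ≈ 0.439 < 1, so demand is inelastic.

inelastic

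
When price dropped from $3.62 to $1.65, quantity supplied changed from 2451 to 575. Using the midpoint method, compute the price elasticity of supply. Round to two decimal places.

1.66

%Δq = (575 − 2451)/[(2451 + 575)/2] = -1876/1513 ≈ -1.2399.
%ΔP = (1.65 − 3.62)/[(3.62 + 1.65)/2] = -1.97/2.635 ≈ -0.7476.
Arc elasticity E = %Δq/%ΔP ≈ -1.2399/-0.7476 ≈ 1.66.
|E| > 1: supply is elastic over this range.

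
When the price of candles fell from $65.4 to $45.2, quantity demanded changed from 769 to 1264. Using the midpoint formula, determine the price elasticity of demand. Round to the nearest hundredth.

%ΔQ = (1264 − 769)/[(769 + 1264)/2] = 495/1016.5 ≈ 0.4870.
%ΔP = (45.2 − 65.4)/[(65.4 + 45.2)/2] = -20.2/55.3 ≈ -0.3653.
Arc elasticity E = %ΔQ/%ΔP ≈ 0.4870/-0.3653 ≈ -1.33.
|E| > 1: demand is elastic over this range.

-1.33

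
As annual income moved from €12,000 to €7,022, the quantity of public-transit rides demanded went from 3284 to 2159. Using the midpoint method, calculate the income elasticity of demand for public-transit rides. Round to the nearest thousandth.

0.790

%ΔQ = (2159 − 3284)/[(3284+2159)/2] = -1125/2721.5 ≈ -0.4134.
%ΔY = (7,022 − 12,000)/[(12,000+7,022)/2] = -4978/9511 ≈ -0.5234.
E_I = %ΔQ/%ΔY ≈ 0.790.
E_I ∈ (0,1): normal good (necessity).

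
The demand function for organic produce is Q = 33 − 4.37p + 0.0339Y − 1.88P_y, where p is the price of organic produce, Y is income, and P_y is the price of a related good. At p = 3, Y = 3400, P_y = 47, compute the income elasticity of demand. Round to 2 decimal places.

Q = 33 − 4.37(3) + 0.0339(3400) − 1.88(47) = 33 − 13.11 + 115.26 − 88.36 = 46.79.
∂Q/∂Y = +0.0339, so E_I = 0.0339·(3400/46.79) ≈ 2.46.
E_I > 1: normal good (luxury).

2.46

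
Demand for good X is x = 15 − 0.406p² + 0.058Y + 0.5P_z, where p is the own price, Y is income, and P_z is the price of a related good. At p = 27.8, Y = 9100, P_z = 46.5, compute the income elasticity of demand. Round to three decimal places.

Evaluating quantity at (p, Y, P_z) gives x = 15 − 0.406(27.8)² + 0.058(9100) + 0.5(46.5) = 15 − 313.773 + 527.8 + 23.25 = 252.277.
∂x/∂Y = +0.058, so E_I = 0.058·(9100/252.277) ≈ 2.092.
E_I > 1: normal good (luxury).

2.092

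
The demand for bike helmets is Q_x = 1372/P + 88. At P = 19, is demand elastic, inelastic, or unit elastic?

At P = 19, Q_x = 160.2105.
dQ_x/dP = −1372/P² = −3.8006.
Point elasticity E = (dQ_x/dP)·(P/Q_x) = -3.8006 × 19/160.2105 ≈ -0.451.
|E| ≈ 0.451 < 1, so demand is inelastic.

inelastic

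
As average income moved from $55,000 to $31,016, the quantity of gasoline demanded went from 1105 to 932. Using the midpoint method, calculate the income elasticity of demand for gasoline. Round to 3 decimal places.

%ΔQ = (932 − 1105)/[(1105+932)/2] = -173/1018.5 ≈ -0.1699.
%ΔI = (31,016 − 55,000)/[(55,000+31,016)/2] = -23984/43008 ≈ -0.5577.
E_I = %ΔQ/%ΔI ≈ 0.305.
E_I ∈ (0,1): normal good (necessity).

0.305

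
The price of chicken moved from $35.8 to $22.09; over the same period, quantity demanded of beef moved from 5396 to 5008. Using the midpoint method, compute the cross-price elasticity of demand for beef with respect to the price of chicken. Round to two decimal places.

%ΔQ_x = (5008 − 5396)/[(5396+5008)/2] = -388/5202 ≈ -0.0746.
%ΔP_y = (22.09 − 35.8)/[(35.8+22.09)/2] ≈ -0.4737.
E_xy = -0.0746/-0.4737 ≈ 0.16.
E_xy > 0, so beef and chicken are substitutes.

0.16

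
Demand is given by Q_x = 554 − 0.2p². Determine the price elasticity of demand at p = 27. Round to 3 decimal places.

At p = 27, Q_x = 408.2.
dQ_x/dp = −2·0.2·p = −10.8.
Point elasticity E = (dQ_x/dp)·(p/Q_x) = -10.8 × 27/408.2 ≈ -0.714.
|E| < 1, so demand is inelastic at this price.

-0.714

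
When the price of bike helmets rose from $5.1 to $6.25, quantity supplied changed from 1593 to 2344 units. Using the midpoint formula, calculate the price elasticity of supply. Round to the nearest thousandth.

1.883

%ΔQ = (2344 − 1593)/[(1593 + 2344)/2] = 751/1968.5 ≈ 0.3815.
%ΔP = (6.25 − 5.1)/[(5.1 + 6.25)/2] = 1.15/5.675 ≈ 0.2026.
Arc elasticity E = %ΔQ/%ΔP ≈ 0.3815/0.2026 ≈ 1.883.
|E| > 1: supply is elastic over this range.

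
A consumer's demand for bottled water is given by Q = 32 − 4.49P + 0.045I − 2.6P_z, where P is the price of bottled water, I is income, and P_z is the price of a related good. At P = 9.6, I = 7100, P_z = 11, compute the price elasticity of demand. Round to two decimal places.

-0.15

First evaluate Q: 32 − 4.49(9.6) + 0.045(7100) − 2.6(11) = 32 − 43.104 + 319.5 − 28.6 = 279.796.
∂Q/∂P = −4.49, so E_p = (−4.49)·(9.6/279.796) ≈ -0.15.
|E_p| < 1: demand is inelastic.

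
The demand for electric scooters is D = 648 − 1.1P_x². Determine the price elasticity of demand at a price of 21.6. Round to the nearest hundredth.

At P_x = 21.6, D = 134.784.
dD/dP_x = −2·1.1·P_x = −47.52.
Point elasticity E = (dD/dP_x)·(P_x/D) = -47.52 × 21.6/134.784 ≈ -7.62.
|E| > 1, so demand is elastic at this price.

-7.62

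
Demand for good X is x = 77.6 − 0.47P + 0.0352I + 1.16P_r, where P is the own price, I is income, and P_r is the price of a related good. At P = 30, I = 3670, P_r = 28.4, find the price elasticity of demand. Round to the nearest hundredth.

-0.06

Evaluating quantity at (P, I, P_r) gives x = 77.6 − 0.47(30) + 0.0352(3670) + 1.16(28.4) = 77.6 − 14.1 + 129.184 + 32.944 = 225.628.
∂x/∂P = −0.47, so E_p = (−0.47)·(30/225.628) ≈ -0.06.
|E_p| < 1: demand is inelastic.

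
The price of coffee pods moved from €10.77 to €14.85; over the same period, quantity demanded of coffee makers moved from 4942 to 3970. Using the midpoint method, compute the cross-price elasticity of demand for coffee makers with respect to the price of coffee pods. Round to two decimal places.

%ΔQ_x = (3970 − 4942)/[(4942+3970)/2] = -972/4456 ≈ -0.2181.
%ΔP_y = (14.85 − 10.77)/[(10.77+14.85)/2] ≈ 0.3185.
E_xy = -0.2181/0.3185 ≈ -0.68.
E_xy < 0, so coffee makers and coffee pods are complements.

-0.68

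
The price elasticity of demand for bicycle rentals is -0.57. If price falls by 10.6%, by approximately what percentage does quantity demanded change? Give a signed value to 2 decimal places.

%ΔQ ≈ E × %ΔP = (-0.57) × (-10.6%) ≈ 6.04%.

6.04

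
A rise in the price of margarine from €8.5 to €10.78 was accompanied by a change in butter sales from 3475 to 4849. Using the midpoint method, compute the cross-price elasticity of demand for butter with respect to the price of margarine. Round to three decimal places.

1.396

%ΔQ_x = (4849 − 3475)/[(3475+4849)/2] = 1374/4162 ≈ 0.3301.
%ΔP_y = (10.78 − 8.5)/[(8.5+10.78)/2] ≈ 0.2365.
E_xy = 0.3301/0.2365 ≈ 1.396.
E_xy > 0, so butter and margarine are substitutes.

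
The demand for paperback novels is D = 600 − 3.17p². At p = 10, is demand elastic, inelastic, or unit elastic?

At p = 10, D = 283.
dD/dp = −2·3.17·p = −63.4.
Point elasticity E = (dD/dp)·(p/D) = -63.4 × 10/283 ≈ -2.240.
|E| ≈ 2.240 > 1, so demand is elastic.

elastic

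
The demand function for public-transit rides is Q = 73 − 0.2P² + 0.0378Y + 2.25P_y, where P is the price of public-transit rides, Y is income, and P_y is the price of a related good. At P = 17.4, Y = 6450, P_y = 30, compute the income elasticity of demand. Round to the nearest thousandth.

Q = 73 − 0.2(17.4)² + 0.0378(6450) + 2.25(30) = 73 − 60.552 + 243.81 + 67.5 = 323.758.
∂Q/∂Y = +0.0378, so E_I = 0.0378·(6450/323.758) ≈ 0.753.
E_I ∈ (0,1): normal good (necessity).

0.753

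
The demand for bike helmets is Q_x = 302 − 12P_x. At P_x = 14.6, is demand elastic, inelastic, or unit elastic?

At P_x = 14.6, Q_x = 126.8.
dQ_x/dP_x = −12.
Point elasticity E = (dQ_x/dP_x)·(P_x/Q_x) = -12 × 14.6/126.8 ≈ -1.382.
|E| ≈ 1.382 > 1, so demand is elastic.

elastic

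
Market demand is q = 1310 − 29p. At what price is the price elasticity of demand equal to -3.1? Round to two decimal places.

34.15

Set −bp/(a − bp) = −3.1 ⇒ bp = 3.1(a − bp) ⇒ bp(1+3.1) = 3.1·a.
p = 3.1·1310/(29·4.1) ≈ 34.15.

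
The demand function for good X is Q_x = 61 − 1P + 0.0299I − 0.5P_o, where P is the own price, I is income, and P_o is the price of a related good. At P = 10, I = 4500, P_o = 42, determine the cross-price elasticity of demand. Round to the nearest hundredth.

-0.13

Q_x = 61 − 1(10) + 0.0299(4500) − 0.5(42) = 61 − 10 + 134.55 − 21 = 164.55.
∂Q_x/∂P_o = −0.5, so E_xy = -0.5·(42/164.55) ≈ -0.13.
E_xy < 0: the goods are complements.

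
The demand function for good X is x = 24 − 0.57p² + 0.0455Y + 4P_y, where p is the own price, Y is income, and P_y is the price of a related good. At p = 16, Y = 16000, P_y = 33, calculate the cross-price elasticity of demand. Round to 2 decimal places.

0.18

Evaluating quantity at (p, Y, P_y) gives x = 24 − 0.57(16)² + 0.0455(16000) + 4(33) = 24 − 145.92 + 728 + 132 = 738.08.
∂x/∂P_y = +4, so E_xy = 4·(33/738.08) ≈ 0.18.
E_xy > 0: the goods are substitutes.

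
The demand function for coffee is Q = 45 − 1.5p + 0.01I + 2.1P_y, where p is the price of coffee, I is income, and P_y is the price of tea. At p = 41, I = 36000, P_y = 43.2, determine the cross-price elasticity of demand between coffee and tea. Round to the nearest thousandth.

Substituting, Q = 45 − 1.5(41) + 0.01(36000) + 2.1(43.2) = 45 − 61.5 + 360 + 90.72 = 434.22.
∂Q/∂P_y = +2.1, so E_xy = 2.1·(43.2/434.22) ≈ 0.209.
E_xy > 0: the goods are substitutes.

0.209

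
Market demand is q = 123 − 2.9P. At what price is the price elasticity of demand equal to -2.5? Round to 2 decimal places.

30.30

Set −bP/(a − bP) = −2.5 ⇒ bP = 2.5(a − bP) ⇒ bP(1+2.5) = 2.5·a.
P = 2.5·123/(2.9·3.5) ≈ 30.30.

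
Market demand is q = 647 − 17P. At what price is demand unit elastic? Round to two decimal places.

19.03

For linear demand q = a − bP, E = −bP/(a − bP). |E| = 1 ⇒ bP = a − bP ⇒ P = a/(2b).
P = 647/(2·17) ≈ 19.03.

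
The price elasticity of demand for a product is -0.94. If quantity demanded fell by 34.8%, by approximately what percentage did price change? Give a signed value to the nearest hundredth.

%ΔQ ≈ E × %ΔP ⇒ %ΔP = %ΔQ / E = (-34.8%)/(-0.94) ≈ 37.02%.

37.02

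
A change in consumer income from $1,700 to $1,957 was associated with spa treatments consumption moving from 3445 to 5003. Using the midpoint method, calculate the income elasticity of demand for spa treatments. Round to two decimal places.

%ΔQ = (5003 − 3445)/[(3445+5003)/2] = 1558/4224 ≈ 0.3688.
%ΔM = (1,957 − 1,700)/[(1,700+1,957)/2] = 257/1828.5 ≈ 0.1406.
E_I = %ΔQ/%ΔM ≈ 2.62.
E_I > 1: normal good (luxury).

2.62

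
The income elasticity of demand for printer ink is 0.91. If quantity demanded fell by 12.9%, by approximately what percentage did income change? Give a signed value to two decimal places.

-14.18

%ΔQ ≈ E × %ΔI ⇒ %ΔI = %ΔQ / E = (-12.9%)/(0.91) ≈ -14.18%.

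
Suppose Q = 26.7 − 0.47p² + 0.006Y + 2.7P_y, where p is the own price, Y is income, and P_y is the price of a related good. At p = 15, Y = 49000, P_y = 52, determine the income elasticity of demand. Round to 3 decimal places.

0.827

At the given point, Q = 26.7 − 0.47(15)² + 0.006(49000) + 2.7(52) = 26.7 − 105.75 + 294 + 140.4 = 355.35.
∂Q/∂Y = +0.006, so E_I = 0.006·(49000/355.35) ≈ 0.827.
E_I ∈ (0,1): normal good (necessity).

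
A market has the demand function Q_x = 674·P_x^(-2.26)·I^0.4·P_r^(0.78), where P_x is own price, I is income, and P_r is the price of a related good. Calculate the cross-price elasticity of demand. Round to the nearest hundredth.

For a Cobb–Douglas (constant-elasticity) form Q_x = A·P_r^α·…, the elasticity with respect to P_r equals the exponent α at every point.
Here the exponent on P_r is 0.78, so the cross-price elasticity of demand is 0.78.

0.78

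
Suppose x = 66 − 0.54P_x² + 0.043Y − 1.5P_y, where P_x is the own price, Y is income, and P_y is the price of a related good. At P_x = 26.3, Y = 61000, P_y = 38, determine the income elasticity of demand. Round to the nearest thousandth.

Substituting, x = 66 − 0.54(26.3)² + 0.043(61000) − 1.5(38) = 66 − 373.5126 + 2623 − 57 = 2258.4874.
∂x/∂Y = +0.043, so E_I = 0.043·(61000/2258.4874) ≈ 1.161.
E_I > 1: normal good (luxury).

1.161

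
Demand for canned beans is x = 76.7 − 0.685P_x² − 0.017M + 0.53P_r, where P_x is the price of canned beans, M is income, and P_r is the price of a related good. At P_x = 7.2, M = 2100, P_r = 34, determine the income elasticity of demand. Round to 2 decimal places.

-1.52

Evaluating quantity at (P_x, M, P_r) gives x = 76.7 − 0.685(7.2)² − 0.017(2100) + 0.53(34) = 76.7 − 35.5104 − 35.7 + 18.02 = 23.5096.
∂x/∂M = −0.017, so E_I = -0.017·(2100/23.5096) ≈ -1.52.
E_I < 0: inferior good.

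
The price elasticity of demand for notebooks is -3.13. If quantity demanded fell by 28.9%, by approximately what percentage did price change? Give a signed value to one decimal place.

9.2

%ΔQ ≈ E × %ΔP ⇒ %ΔP = %ΔQ / E = (-28.9%)/(-3.13) ≈ 9.2%.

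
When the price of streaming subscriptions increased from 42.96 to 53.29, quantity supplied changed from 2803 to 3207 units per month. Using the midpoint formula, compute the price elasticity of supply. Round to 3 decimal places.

%ΔQ = (3207 − 2803)/[(2803 + 3207)/2] = 404/3005 ≈ 0.1344.
%Δp = (53.29 − 42.96)/[(42.96 + 53.29)/2] = 10.33/48.125 ≈ 0.2146.
Arc elasticity E = %ΔQ/%Δp ≈ 0.1344/0.2146 ≈ 0.626.
|E| < 1: supply is inelastic over this range.

0.626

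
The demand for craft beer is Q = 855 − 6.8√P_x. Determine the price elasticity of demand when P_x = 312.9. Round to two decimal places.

-0.08

At P_x = 312.9, Q = 734.7149.
dQ/dP_x = −6.8/(2√P_x) = −6.8/(2·17.689).
Point elasticity E = (dQ/dP_x)·(P_x/Q) = -0.1922 × 312.9/734.7149 ≈ -0.08.
|E| < 1, so demand is inelastic at this price.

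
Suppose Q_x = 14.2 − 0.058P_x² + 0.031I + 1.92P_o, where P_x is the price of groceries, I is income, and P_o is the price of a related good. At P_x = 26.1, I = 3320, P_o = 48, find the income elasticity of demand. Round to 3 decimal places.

First evaluate Q_x: 14.2 − 0.058(26.1)² + 0.031(3320) + 1.92(48) = 14.2 − 39.5102 + 102.92 + 92.16 = 169.7698.
∂Q_x/∂I = +0.031, so E_I = 0.031·(3320/169.7698) ≈ 0.606.
E_I ∈ (0,1): normal good (necessity).

0.606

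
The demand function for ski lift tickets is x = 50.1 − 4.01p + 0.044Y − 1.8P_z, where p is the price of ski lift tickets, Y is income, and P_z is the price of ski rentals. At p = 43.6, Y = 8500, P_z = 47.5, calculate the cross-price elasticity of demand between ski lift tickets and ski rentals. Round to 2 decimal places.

-0.52

Substituting, x = 50.1 − 4.01(43.6) + 0.044(8500) − 1.8(47.5) = 50.1 − 174.836 + 374 − 85.5 = 163.764.
∂x/∂P_z = −1.8, so E_xy = -1.8·(47.5/163.764) ≈ -0.52.
E_xy < 0: the goods are complements.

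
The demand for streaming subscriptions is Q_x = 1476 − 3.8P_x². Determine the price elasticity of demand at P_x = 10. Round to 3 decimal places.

At P_x = 10, Q_x = 1096.
dQ_x/dP_x = −2·3.8·P_x = −76.
Point elasticity E = (dQ_x/dP_x)·(P_x/Q_x) = -76 × 10/1096 ≈ -0.693.
|E| < 1, so demand is inelastic at this price.

-0.693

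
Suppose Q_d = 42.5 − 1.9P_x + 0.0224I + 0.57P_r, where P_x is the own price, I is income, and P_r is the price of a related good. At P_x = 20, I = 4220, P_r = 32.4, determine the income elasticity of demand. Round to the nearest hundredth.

Substituting, Q_d = 42.5 − 1.9(20) + 0.0224(4220) + 0.57(32.4) = 42.5 − 38 + 94.528 + 18.468 = 117.496.
∂Q_d/∂I = +0.0224, so E_I = 0.0224·(4220/117.496) ≈ 0.80.
E_I ∈ (0,1): normal good (necessity).

0.80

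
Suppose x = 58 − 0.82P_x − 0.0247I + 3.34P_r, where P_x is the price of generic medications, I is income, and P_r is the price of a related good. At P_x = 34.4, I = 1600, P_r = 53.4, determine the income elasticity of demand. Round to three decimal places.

First evaluate x: 58 − 0.82(34.4) − 0.0247(1600) + 3.34(53.4) = 58 − 28.208 − 39.52 + 178.356 = 168.628.
∂x/∂I = −0.0247, so E_I = -0.0247·(1600/168.628) ≈ -0.234.
E_I < 0: inferior good.

-0.234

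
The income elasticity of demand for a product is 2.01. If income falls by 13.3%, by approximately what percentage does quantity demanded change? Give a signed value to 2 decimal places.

%ΔQ ≈ E × %ΔI = (2.01) × (-13.3%) ≈ -26.73%.

-26.73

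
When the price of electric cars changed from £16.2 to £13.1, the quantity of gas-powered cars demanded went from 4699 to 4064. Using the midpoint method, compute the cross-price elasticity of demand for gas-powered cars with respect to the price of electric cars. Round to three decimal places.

0.685

%ΔQ_x = (4064 − 4699)/[(4699+4064)/2] = -635/4381.5 ≈ -0.1449.
%ΔP_y = (13.1 − 16.2)/[(16.2+13.1)/2] ≈ -0.2116.
E_xy = -0.1449/-0.2116 ≈ 0.685.
E_xy > 0, so gas-powered cars and electric cars are substitutes.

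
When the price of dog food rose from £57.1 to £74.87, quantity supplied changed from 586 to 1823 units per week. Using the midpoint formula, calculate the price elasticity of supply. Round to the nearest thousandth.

3.813

%ΔQ = (1823 − 586)/[(586 + 1823)/2] = 1237/1204.5 ≈ 1.0270.
%Δp = (74.87 − 57.1)/[(57.1 + 74.87)/2] = 17.77/65.985 ≈ 0.2693.
Arc elasticity E = %ΔQ/%Δp ≈ 1.0270/0.2693 ≈ 3.813.
|E| > 1: supply is elastic over this range.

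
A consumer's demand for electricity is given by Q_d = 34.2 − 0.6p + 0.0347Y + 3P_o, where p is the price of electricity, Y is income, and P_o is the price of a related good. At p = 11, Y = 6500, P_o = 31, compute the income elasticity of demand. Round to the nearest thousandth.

0.652

Evaluating quantity at (p, Y, P_o) gives Q_d = 34.2 − 0.6(11) + 0.0347(6500) + 3(31) = 34.2 − 6.6 + 225.55 + 93 = 346.15.
∂Q_d/∂Y = +0.0347, so E_I = 0.0347·(6500/346.15) ≈ 0.652.
E_I ∈ (0,1): normal good (necessity).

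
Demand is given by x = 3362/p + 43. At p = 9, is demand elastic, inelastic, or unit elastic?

inelastic

At p = 9, x = 416.5556.
dx/dp = −3362/p² = −41.5062.
Point elasticity E = (dx/dp)·(p/x) = -41.5062 × 9/416.5556 ≈ -0.897.
|E| ≈ 0.897 < 1, so demand is inelastic.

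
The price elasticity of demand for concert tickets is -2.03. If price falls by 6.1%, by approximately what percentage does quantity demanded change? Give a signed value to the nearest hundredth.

%ΔQ ≈ E × %ΔP = (-2.03) × (-6.1%) ≈ 12.38%.

12.38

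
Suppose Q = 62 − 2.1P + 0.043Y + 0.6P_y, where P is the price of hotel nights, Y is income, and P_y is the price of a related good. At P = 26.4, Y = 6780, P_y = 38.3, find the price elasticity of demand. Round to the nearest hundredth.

-0.17

At the given point, Q = 62 − 2.1(26.4) + 0.043(6780) + 0.6(38.3) = 62 − 55.44 + 291.54 + 22.98 = 321.08.
∂Q/∂P = −2.1, so E_p = (−2.1)·(26.4/321.08) ≈ -0.17.
|E_p| < 1: demand is inelastic.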